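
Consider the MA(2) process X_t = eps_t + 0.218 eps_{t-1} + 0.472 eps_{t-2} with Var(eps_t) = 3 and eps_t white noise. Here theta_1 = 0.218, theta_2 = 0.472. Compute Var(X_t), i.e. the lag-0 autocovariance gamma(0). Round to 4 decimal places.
\gamma(0) = 3.8109

For an MA(q) process X_t = eps_t + sum_i theta_i eps_{t-i} with
Var(eps_t) = sigma^2, the variance is
  gamma(0) = sigma^2 * (1 + sum_i theta_i^2).
  sum_i theta_i^2 = (0.218)^2 + (0.472)^2 = 0.047524 + 0.222784 = 0.270308.
  gamma(0) = 3 * (1 + 0.270308) = 3 * 1.270308 = 3.810924, which rounds to 3.8109.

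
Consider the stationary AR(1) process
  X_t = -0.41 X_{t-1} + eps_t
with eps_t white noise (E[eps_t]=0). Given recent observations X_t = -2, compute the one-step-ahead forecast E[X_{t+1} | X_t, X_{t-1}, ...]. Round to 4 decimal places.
E[X_{t+1} \mid \mathcal F_t] = 0.8200

For an AR(p) model X_t = c + sum_i phi_i X_{t-i} + eps_t, the
one-step-ahead conditional mean is
  E[X_{t+1} | X_t, ...] = c + sum_i phi_i X_{t+1-i}.
Substitute known values:
  E[X_{t+1} | ...] = (-0.41) * (-2)
                   = 0.8200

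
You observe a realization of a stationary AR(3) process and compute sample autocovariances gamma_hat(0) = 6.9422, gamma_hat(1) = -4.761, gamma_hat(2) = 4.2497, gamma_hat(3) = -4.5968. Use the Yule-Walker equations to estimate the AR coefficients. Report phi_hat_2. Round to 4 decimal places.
\hat\phi_{2} = 0.0930

The Yule-Walker equations for an AR(p) process read, in matrix form,
  Gamma_p phi = r_p,   with   (Gamma_p)_{ij} = gamma(|i - j|),
                       (r_p)_i = gamma(i),   i,j = 1..p.
Substitute the sample gammas (Toeplitz matrix and right-hand side of size 3):
  Gamma_p = [[6.9422, -4.761, 4.2497], [-4.761, 6.9422, -4.761], [4.2497, -4.761, 6.9422]]
  r_p     = [-4.761, 4.2497, -4.5968]
Written out (R1..R3):
  (R1) 6.9422 phi_1 - 4.761 phi_2 + 4.2497 phi_3 = -4.761
  (R2) -4.761 phi_1 + 6.9422 phi_2 - 4.761 phi_3 = 4.2497
  (R3) 4.2497 phi_1 - 4.761 phi_2 + 6.9422 phi_3 = -4.5968
Gaussian elimination:
  R2 <- R2 - (-4.761/6.9422) R1 = R2 - (-0.685806) R1:  3.677079 phi_2 - 1.846532 phi_3 = 0.984579
  R3 <- R3 - (4.2497/6.9422) R1 = R3 - (0.612155) R1:  -1.846532 phi_2 + 4.340726 phi_3 = -1.682332
  R3 <- R3 - (-1.846532/3.677079) R2 = R3 - (-0.502173) R2:  3.413447 phi_3 = -1.187902
Back-substitution:
  phi_hat_3 = -1.187902 / 3.413447 = -0.348007
  phi_hat_2 = (0.984579 - (-1.846532)(-0.348007)) / 3.677079 = 0.093002
  phi_hat_1 = (-4.761 - (-4.761)(0.093002) - (4.2497)(-0.348007)) / 6.9422 = -0.408991
So phi_hat = [-0.4090, 0.0930, -0.3480].
Therefore phi_hat_2 = 0.0930.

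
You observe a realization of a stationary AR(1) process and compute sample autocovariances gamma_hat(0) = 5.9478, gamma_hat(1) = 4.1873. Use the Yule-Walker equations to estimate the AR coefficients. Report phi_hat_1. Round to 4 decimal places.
\hat\phi_{1} = 0.7040

The Yule-Walker equations for an AR(p) process read, in matrix form,
  Gamma_p phi = r_p,   with   (Gamma_p)_{ij} = gamma(|i - j|),
                       (r_p)_i = gamma(i),   i,j = 1..p.
Substitute the sample gammas (Toeplitz matrix and right-hand side of size 1):
  Gamma_p = [[5.9478]]
  r_p     = [4.1873]
With p = 1 this is the single equation gamma(0) phi_1 = gamma(1):
  phi_hat_1 = gamma(1) / gamma(0) = 4.1873 / 5.9478 = 0.7040.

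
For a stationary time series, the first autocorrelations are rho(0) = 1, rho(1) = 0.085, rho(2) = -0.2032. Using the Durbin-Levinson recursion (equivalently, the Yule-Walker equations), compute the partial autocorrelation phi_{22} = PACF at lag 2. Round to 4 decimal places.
\phi_{22} = -0.2120

The PACF at lag k is phi_{kk}, the last component of the solution
to the Yule-Walker system G_k phi = r_k where
  (G_k)_{ij} = rho(|i - j|), (r_k)_i = rho(i), i,j = 1..k.
Equivalently, Durbin-Levinson gives phi_{kk} iteratively:
  phi_{11} = rho(1)
  phi_{kk} = [rho(k) - sum_{j=1..k-1} phi_{k-1,j} rho(k-j)]
            / [1 - sum_{j=1..k-1} phi_{k-1,j} rho(j)],
  phi_{k,j} = phi_{k-1,j} - phi_{kk} phi_{k-1,k-j},  j = 1..k-1.
Step k = 1:
  phi_11 = rho(1) = 0.085.
Step k = 2:
  phi_22 = [rho(2) - phi_11 rho(1)] / [1 - phi_11 rho(1)] = [-0.2032 - (0.085)(0.085)] / [1 - (0.085)(0.085)]
         = -0.210425 / 0.992775 = -0.212.
Therefore phi_{22} = -0.2120.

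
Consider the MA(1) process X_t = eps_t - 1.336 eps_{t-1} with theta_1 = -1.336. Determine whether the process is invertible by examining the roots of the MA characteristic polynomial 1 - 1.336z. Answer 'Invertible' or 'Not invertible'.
\text{Not invertible}

The MA(q) characteristic polynomial is P(z) = 1 - 1.336z.
Invertibility requires all roots to lie outside the unit circle, i.e. |z| > 1 for every root.
This is linear in z: 1 + (-1.336) z = 0  =>  z = -1/(-1.336) = 0.748503,  |z| = 0.748503.
Moduli of all roots: 0.7485.
All moduli strictly greater than 1? No.
Verdict: Not invertible.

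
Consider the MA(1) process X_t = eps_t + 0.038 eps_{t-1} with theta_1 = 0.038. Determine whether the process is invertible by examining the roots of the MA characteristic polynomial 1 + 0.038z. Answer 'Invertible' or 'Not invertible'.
\text{Invertible}

The MA(q) characteristic polynomial is P(z) = 1 + 0.038z.
Invertibility requires all roots to lie outside the unit circle, i.e. |z| > 1 for every root.
This is linear in z: 1 + (0.038) z = 0  =>  z = -1/(0.038) = -26.315789,  |z| = 26.315789.
Moduli of all roots: 26.3158.
All moduli strictly greater than 1? Yes.
Verdict: Invertible.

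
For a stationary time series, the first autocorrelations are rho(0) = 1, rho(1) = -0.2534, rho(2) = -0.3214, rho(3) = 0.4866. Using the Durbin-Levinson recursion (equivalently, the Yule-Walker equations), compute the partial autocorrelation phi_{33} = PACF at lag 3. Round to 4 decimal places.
\phi_{33} = 0.3439

The PACF at lag k is phi_{kk}, the last component of the solution
to the Yule-Walker system G_k phi = r_k where
  (G_k)_{ij} = rho(|i - j|), (r_k)_i = rho(i), i,j = 1..k.
Equivalently, Durbin-Levinson gives phi_{kk} iteratively:
  phi_{11} = rho(1)
  phi_{kk} = [rho(k) - sum_{j=1..k-1} phi_{k-1,j} rho(k-j)]
            / [1 - sum_{j=1..k-1} phi_{k-1,j} rho(j)],
  phi_{k,j} = phi_{k-1,j} - phi_{kk} phi_{k-1,k-j},  j = 1..k-1.
Step k = 1:
  phi_11 = rho(1) = -0.2534.
Step k = 2:
  phi_22 = [rho(2) - phi_11 rho(1)] / [1 - phi_11 rho(1)] = [-0.3214 - (-0.2534)(-0.2534)] / [1 - (-0.2534)(-0.2534)]
         = -0.38561156 / 0.93578844 = -0.412071.
  Update: phi_21 = phi_11 - phi_22 phi_11 = -0.2534 - (-0.412071)(-0.2534) = -0.357819.
Step k = 3:
  phi_33 = [rho(3) - phi_21 rho(2) - phi_22 rho(1)] / [1 - phi_21 rho(1) - phi_22 rho(2)]
    numerator   = 0.4866 - (-0.357819)(-0.3214) - (-0.412071)(-0.2534) = 0.26717815
    denominator = 1 - (-0.357819)(-0.2534) - (-0.412071)(-0.3214) = 0.77688898
  phi_33 = 0.26717815 / 0.77688898 = 0.3439.
Therefore phi_{33} = 0.3439.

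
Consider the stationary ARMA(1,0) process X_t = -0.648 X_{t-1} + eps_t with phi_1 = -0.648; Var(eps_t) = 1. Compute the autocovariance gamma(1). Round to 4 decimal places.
\gamma(1) = -1.1171

Multiply the model equation by X_{t-k} and take expectations. With theta_0 = psi_0 = 1 and psi_j the MA(infinity) weights, this gives
  gamma(k) - sum_i phi_i gamma(k-i) = c_k,
  c_k = sigma^2 * sum_{j=k..q} theta_j psi_{j-k}   (c_k = 0 for k > q),
using gamma(-m) = gamma(m).
Pure AR (q = 0): c_0 = sigma^2 = 1, c_k = 0 for k >= 1.
Equations for k = 0 and k = 1 (AR order 1):
  gamma(0) = phi_1 gamma(1) + c_0
  gamma(1) = phi_1 gamma(0) + c_1
Substituting the second into the first: gamma(0) (1 - phi_1^2) = c_0 + phi_1 c_1, so
  gamma(0) = c_0 / (1 - phi_1^2) = 1 / (1 - (-0.648)^2) = 1 / 0.580096 = 1.723853.
  gamma(1) = phi_1 gamma(0) = (-0.648)(1.723853) = -1.117056.
Therefore gamma(1) = -1.1171 (to 4 decimal places).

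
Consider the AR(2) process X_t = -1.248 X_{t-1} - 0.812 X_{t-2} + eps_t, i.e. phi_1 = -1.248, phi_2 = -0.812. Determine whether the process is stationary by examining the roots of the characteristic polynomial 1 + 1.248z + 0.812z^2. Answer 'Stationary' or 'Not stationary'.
\text{Stationary}

The AR(p) characteristic polynomial is P(z) = 1 + 1.248z + 0.812z^2.
Stationarity requires all roots to lie outside the unit circle, i.e. |z| > 1 for every root.
Set 1 + (1.248) z + (0.812) z^2 = 0, i.e. a z^2 + b z + c = 0 with a = 0.812, b = 1.248, c = 1.
Discriminant D = b^2 - 4ac = (1.248)^2 - 4*(0.812)*1 = 1.557504 - (3.248) = -1.690496.
D < 0, so the roots are the complex-conjugate pair z = (-b +/- i sqrt(-D)) / (2a) = -0.7685 +/- 0.8006i.
For a conjugate pair |z|^2 = z * conj(z) = (product of roots) = c/a = 1/(0.812) = 1.231527, so |z| = sqrt(1.231527) = 1.1097 for both roots.
Moduli of all roots: 1.1097, 1.1097.
All moduli strictly greater than 1? Yes.
Verdict: Stationary.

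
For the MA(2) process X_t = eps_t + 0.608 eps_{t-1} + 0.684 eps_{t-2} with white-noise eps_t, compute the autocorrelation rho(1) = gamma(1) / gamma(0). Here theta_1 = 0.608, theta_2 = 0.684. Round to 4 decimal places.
\rho(1) = 0.5572

For an MA(q) process with theta_0 = 1, the autocovariance is
  gamma(k) = sigma^2 * sum_{i=0..q-k} theta_i * theta_{i+k},
and rho(k) = gamma(k) / gamma(0). Sigma^2 cancels.
  numerator   = (1)*(0.608) + (0.608)*(0.684) = 1.023872.
  denominator = (1)^2 + (0.608)^2 + (0.684)^2 = 1.83752.
  rho(1) = 1.023872 / 1.83752 = 0.5572.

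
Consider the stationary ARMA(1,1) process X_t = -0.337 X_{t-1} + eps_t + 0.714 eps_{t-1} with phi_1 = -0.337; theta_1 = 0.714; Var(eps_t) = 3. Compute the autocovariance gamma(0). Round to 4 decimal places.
\gamma(0) = 3.4810

Multiply the model equation by X_{t-k} and take expectations. With theta_0 = psi_0 = 1 and psi_j the MA(infinity) weights, this gives
  gamma(k) - sum_i phi_i gamma(k-i) = c_k,
  c_k = sigma^2 * sum_{j=k..q} theta_j psi_{j-k}   (c_k = 0 for k > q),
using gamma(-m) = gamma(m).
psi-weights needed (psi_j = theta_j + sum_i phi_i psi_{j-i}):
  psi_1 = theta_1 + phi_1 = 0.714 + (-0.337) = 0.377
Right-hand sides:
  c_0 = sigma^2 (1 + theta_1 psi_1) = 3 * (1 + (0.714)(0.377)) = 3 * 1.269178 = 3.807534
  c_1 = sigma^2 theta_1 = 3 * (0.714) = 2.142
  c_2 = 0
Equations for k = 0 and k = 1 (AR order 1):
  gamma(0) = phi_1 gamma(1) + c_0
  gamma(1) = phi_1 gamma(0) + c_1
Substituting the second into the first: gamma(0) (1 - phi_1^2) = c_0 + phi_1 c_1, so
  gamma(0) = (c_0 + phi_1 c_1) / (1 - phi_1^2) = (3.807534 + (-0.337)(2.142)) / (1 - (-0.337)^2) = 3.08568 / 0.886431 = 3.481015.
Therefore gamma(0) = 3.4810 (to 4 decimal places).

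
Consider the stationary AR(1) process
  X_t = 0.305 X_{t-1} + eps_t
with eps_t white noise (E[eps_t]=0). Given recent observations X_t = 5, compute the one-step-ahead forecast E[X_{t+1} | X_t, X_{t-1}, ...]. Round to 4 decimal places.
E[X_{t+1} \mid \mathcal F_t] = 1.5250

For an AR(p) model X_t = c + sum_i phi_i X_{t-i} + eps_t, the
one-step-ahead conditional mean is
  E[X_{t+1} | X_t, ...] = c + sum_i phi_i X_{t+1-i}.
Substitute known values:
  E[X_{t+1} | ...] = (0.305) * (5)
                   = 1.5250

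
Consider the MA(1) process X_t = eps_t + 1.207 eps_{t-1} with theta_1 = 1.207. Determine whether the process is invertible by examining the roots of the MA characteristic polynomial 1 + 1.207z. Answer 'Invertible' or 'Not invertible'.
\text{Not invertible}

The MA(q) characteristic polynomial is P(z) = 1 + 1.207z.
Invertibility requires all roots to lie outside the unit circle, i.e. |z| > 1 for every root.
This is linear in z: 1 + (1.207) z = 0  =>  z = -1/(1.207) = -0.8285,  |z| = 0.8285.
Moduli of all roots: 0.8285.
All moduli strictly greater than 1? No.
Verdict: Not invertible.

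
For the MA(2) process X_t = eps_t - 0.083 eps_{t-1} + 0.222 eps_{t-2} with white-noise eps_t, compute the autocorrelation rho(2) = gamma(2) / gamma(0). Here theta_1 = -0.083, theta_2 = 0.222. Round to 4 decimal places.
\rho(2) = 0.2102

For an MA(q) process with theta_0 = 1, the autocovariance is
  gamma(k) = sigma^2 * sum_{i=0..q-k} theta_i * theta_{i+k},
and rho(k) = gamma(k) / gamma(0). Sigma^2 cancels.
  numerator   = (1)*(0.222) = 0.222.
  denominator = (1)^2 + (-0.083)^2 + (0.222)^2 = 1.056173.
  rho(2) = 0.222 / 1.056173 = 0.2102.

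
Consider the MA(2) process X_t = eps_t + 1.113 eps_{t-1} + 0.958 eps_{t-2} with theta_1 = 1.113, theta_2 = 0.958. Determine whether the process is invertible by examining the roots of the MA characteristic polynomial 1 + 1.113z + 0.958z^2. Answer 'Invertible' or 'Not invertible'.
\text{Invertible}

The MA(q) characteristic polynomial is P(z) = 1 + 1.113z + 0.958z^2.
Invertibility requires all roots to lie outside the unit circle, i.e. |z| > 1 for every root.
Set 1 + (1.113) z + (0.958) z^2 = 0, i.e. a z^2 + b z + c = 0 with a = 0.958, b = 1.113, c = 1.
Discriminant D = b^2 - 4ac = (1.113)^2 - 4*(0.958)*1 = 1.238769 - (3.832) = -2.593231.
D < 0, so the roots are the complex-conjugate pair z = (-b +/- i sqrt(-D)) / (2a) = -0.5809 +/- 0.8405i.
For a conjugate pair |z|^2 = z * conj(z) = (product of roots) = c/a = 1/(0.958) = 1.043841, so |z| = sqrt(1.043841) = 1.0217 for both roots.
Moduli of all roots: 1.0217, 1.0217.
All moduli strictly greater than 1? Yes.
Verdict: Invertible.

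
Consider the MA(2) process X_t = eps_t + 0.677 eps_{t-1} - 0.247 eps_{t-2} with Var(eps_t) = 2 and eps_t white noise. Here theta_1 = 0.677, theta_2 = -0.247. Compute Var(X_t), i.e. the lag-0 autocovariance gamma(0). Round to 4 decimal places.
\gamma(0) = 3.0387

For an MA(q) process X_t = eps_t + sum_i theta_i eps_{t-i} with
Var(eps_t) = sigma^2, the variance is
  gamma(0) = sigma^2 * (1 + sum_i theta_i^2).
  sum_i theta_i^2 = (0.677)^2 + (-0.247)^2 = 0.458329 + 0.061009 = 0.519338.
  gamma(0) = 2 * (1 + 0.519338) = 2 * 1.519338 = 3.038676, which rounds to 3.0387.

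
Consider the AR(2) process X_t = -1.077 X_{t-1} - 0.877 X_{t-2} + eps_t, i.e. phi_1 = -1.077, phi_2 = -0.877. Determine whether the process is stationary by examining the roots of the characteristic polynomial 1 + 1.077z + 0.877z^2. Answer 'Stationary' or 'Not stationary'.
\text{Stationary}

The AR(p) characteristic polynomial is P(z) = 1 + 1.077z + 0.877z^2.
Stationarity requires all roots to lie outside the unit circle, i.e. |z| > 1 for every root.
Set 1 + (1.077) z + (0.877) z^2 = 0, i.e. a z^2 + b z + c = 0 with a = 0.877, b = 1.077, c = 1.
Discriminant D = b^2 - 4ac = (1.077)^2 - 4*(0.877)*1 = 1.159929 - (3.508) = -2.348071.
D < 0, so the roots are the complex-conjugate pair z = (-b +/- i sqrt(-D)) / (2a) = -0.614 +/- 0.8736i.
For a conjugate pair |z|^2 = z * conj(z) = (product of roots) = c/a = 1/(0.877) = 1.140251, so |z| = sqrt(1.140251) = 1.0678 for both roots.
Moduli of all roots: 1.0678, 1.0678.
All moduli strictly greater than 1? Yes.
Verdict: Stationary.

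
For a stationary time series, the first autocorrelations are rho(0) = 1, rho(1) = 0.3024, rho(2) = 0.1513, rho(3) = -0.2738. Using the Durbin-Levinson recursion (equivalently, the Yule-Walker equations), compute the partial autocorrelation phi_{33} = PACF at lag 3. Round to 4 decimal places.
\phi_{33} = -0.3719

The PACF at lag k is phi_{kk}, the last component of the solution
to the Yule-Walker system G_k phi = r_k where
  (G_k)_{ij} = rho(|i - j|), (r_k)_i = rho(i), i,j = 1..k.
Equivalently, Durbin-Levinson gives phi_{kk} iteratively:
  phi_{11} = rho(1)
  phi_{kk} = [rho(k) - sum_{j=1..k-1} phi_{k-1,j} rho(k-j)]
            / [1 - sum_{j=1..k-1} phi_{k-1,j} rho(j)],
  phi_{k,j} = phi_{k-1,j} - phi_{kk} phi_{k-1,k-j},  j = 1..k-1.
Step k = 1:
  phi_11 = rho(1) = 0.3024.
Step k = 2:
  phi_22 = [rho(2) - phi_11 rho(1)] / [1 - phi_11 rho(1)] = [0.1513 - (0.3024)(0.3024)] / [1 - (0.3024)(0.3024)]
         = 0.05985424 / 0.90855424 = 0.065879.
  Update: phi_21 = phi_11 - phi_22 phi_11 = 0.3024 - (0.065879)(0.3024) = 0.282478.
Step k = 3:
  phi_33 = [rho(3) - phi_21 rho(2) - phi_22 rho(1)] / [1 - phi_21 rho(1) - phi_22 rho(2)]
    numerator   = -0.2738 - (0.282478)(0.1513) - (0.065879)(0.3024) = -0.33646065
    denominator = 1 - (0.282478)(0.3024) - (0.065879)(0.1513) = 0.90461113
  phi_33 = -0.33646065 / 0.90461113 = -0.3719.
Therefore phi_{33} = -0.3719.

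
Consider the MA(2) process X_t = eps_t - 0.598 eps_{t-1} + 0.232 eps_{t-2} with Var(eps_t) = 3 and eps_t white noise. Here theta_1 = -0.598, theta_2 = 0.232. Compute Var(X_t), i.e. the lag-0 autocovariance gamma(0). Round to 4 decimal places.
\gamma(0) = 4.2343

For an MA(q) process X_t = eps_t + sum_i theta_i eps_{t-i} with
Var(eps_t) = sigma^2, the variance is
  gamma(0) = sigma^2 * (1 + sum_i theta_i^2).
  sum_i theta_i^2 = (-0.598)^2 + (0.232)^2 = 0.357604 + 0.053824 = 0.411428.
  gamma(0) = 3 * (1 + 0.411428) = 3 * 1.411428 = 4.234284, which rounds to 4.2343.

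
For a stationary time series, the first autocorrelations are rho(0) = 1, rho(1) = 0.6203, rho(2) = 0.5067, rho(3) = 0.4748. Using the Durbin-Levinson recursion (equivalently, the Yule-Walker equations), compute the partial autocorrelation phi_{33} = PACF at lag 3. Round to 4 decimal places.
\phi_{33} = 0.1689

The PACF at lag k is phi_{kk}, the last component of the solution
to the Yule-Walker system G_k phi = r_k where
  (G_k)_{ij} = rho(|i - j|), (r_k)_i = rho(i), i,j = 1..k.
Equivalently, Durbin-Levinson gives phi_{kk} iteratively:
  phi_{11} = rho(1)
  phi_{kk} = [rho(k) - sum_{j=1..k-1} phi_{k-1,j} rho(k-j)]
            / [1 - sum_{j=1..k-1} phi_{k-1,j} rho(j)],
  phi_{k,j} = phi_{k-1,j} - phi_{kk} phi_{k-1,k-j},  j = 1..k-1.
Step k = 1:
  phi_11 = rho(1) = 0.6203.
Step k = 2:
  phi_22 = [rho(2) - phi_11 rho(1)] / [1 - phi_11 rho(1)] = [0.5067 - (0.6203)(0.6203)] / [1 - (0.6203)(0.6203)]
         = 0.12192791 / 0.61522791 = 0.198183.
  Update: phi_21 = phi_11 - phi_22 phi_11 = 0.6203 - (0.198183)(0.6203) = 0.497367.
Step k = 3:
  phi_33 = [rho(3) - phi_21 rho(2) - phi_22 rho(1)] / [1 - phi_21 rho(1) - phi_22 rho(2)]
    numerator   = 0.4748 - (0.497367)(0.5067) - (0.198183)(0.6203) = 0.09985109
    denominator = 1 - (0.497367)(0.6203) - (0.198183)(0.5067) = 0.59106383
  phi_33 = 0.09985109 / 0.59106383 = 0.1689.
Therefore phi_{33} = 0.1689.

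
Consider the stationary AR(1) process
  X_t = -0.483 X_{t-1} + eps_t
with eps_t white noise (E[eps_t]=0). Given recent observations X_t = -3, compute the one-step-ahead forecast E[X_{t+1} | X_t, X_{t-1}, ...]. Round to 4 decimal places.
E[X_{t+1} \mid \mathcal F_t] = 1.4490

For an AR(p) model X_t = c + sum_i phi_i X_{t-i} + eps_t, the
one-step-ahead conditional mean is
  E[X_{t+1} | X_t, ...] = c + sum_i phi_i X_{t+1-i}.
Substitute known values:
  E[X_{t+1} | ...] = (-0.483) * (-3)
                   = 1.4490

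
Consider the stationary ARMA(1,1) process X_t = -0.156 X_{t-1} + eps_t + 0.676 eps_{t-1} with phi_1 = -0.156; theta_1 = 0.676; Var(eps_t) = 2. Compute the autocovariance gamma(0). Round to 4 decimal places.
\gamma(0) = 2.5543

Multiply the model equation by X_{t-k} and take expectations. With theta_0 = psi_0 = 1 and psi_j the MA(infinity) weights, this gives
  gamma(k) - sum_i phi_i gamma(k-i) = c_k,
  c_k = sigma^2 * sum_{j=k..q} theta_j psi_{j-k}   (c_k = 0 for k > q),
using gamma(-m) = gamma(m).
psi-weights needed (psi_j = theta_j + sum_i phi_i psi_{j-i}):
  psi_1 = theta_1 + phi_1 = 0.676 + (-0.156) = 0.52
Right-hand sides:
  c_0 = sigma^2 (1 + theta_1 psi_1) = 2 * (1 + (0.676)(0.52)) = 2 * 1.35152 = 2.70304
  c_1 = sigma^2 theta_1 = 2 * (0.676) = 1.352
  c_2 = 0
Equations for k = 0 and k = 1 (AR order 1):
  gamma(0) = phi_1 gamma(1) + c_0
  gamma(1) = phi_1 gamma(0) + c_1
Substituting the second into the first: gamma(0) (1 - phi_1^2) = c_0 + phi_1 c_1, so
  gamma(0) = (c_0 + phi_1 c_1) / (1 - phi_1^2) = (2.70304 + (-0.156)(1.352)) / (1 - (-0.156)^2) = 2.492128 / 0.975664 = 2.554289.
Therefore gamma(0) = 2.5543 (to 4 decimal places).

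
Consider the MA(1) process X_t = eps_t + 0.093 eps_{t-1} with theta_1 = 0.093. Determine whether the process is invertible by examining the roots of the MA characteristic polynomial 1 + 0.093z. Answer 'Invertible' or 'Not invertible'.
\text{Invertible}

The MA(q) characteristic polynomial is P(z) = 1 + 0.093z.
Invertibility requires all roots to lie outside the unit circle, i.e. |z| > 1 for every root.
This is linear in z: 1 + (0.093) z = 0  =>  z = -1/(0.093) = -10.752688,  |z| = 10.752688.
Moduli of all roots: 10.7527.
All moduli strictly greater than 1? Yes.
Verdict: Invertible.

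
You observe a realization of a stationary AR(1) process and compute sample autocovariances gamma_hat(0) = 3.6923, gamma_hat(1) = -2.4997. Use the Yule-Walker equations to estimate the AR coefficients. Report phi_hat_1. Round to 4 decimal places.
\hat\phi_{1} = -0.6770

The Yule-Walker equations for an AR(p) process read, in matrix form,
  Gamma_p phi = r_p,   with   (Gamma_p)_{ij} = gamma(|i - j|),
                       (r_p)_i = gamma(i),   i,j = 1..p.
Substitute the sample gammas (Toeplitz matrix and right-hand side of size 1):
  Gamma_p = [[3.6923]]
  r_p     = [-2.4997]
With p = 1 this is the single equation gamma(0) phi_1 = gamma(1):
  phi_hat_1 = gamma(1) / gamma(0) = -2.4997 / 3.6923 = -0.6770.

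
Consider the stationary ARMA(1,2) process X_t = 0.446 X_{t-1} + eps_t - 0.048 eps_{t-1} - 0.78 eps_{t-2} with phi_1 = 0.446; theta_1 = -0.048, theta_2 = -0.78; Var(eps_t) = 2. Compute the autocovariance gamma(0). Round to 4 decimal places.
\gamma(0) = 3.2231

Multiply the model equation by X_{t-k} and take expectations. With theta_0 = psi_0 = 1 and psi_j the MA(infinity) weights, this gives
  gamma(k) - sum_i phi_i gamma(k-i) = c_k,
  c_k = sigma^2 * sum_{j=k..q} theta_j psi_{j-k}   (c_k = 0 for k > q),
using gamma(-m) = gamma(m).
psi-weights needed (psi_j = theta_j + sum_i phi_i psi_{j-i}):
  psi_1 = theta_1 + phi_1 = -0.048 + (0.446) = 0.398
  psi_2 = theta_2 + phi_1 psi_1 = -0.78 + (0.446)(0.398) = -0.602492
Right-hand sides:
  c_0 = sigma^2 (1 + theta_1 psi_1 + theta_2 psi_2) = 2 * (1 + (-0.048)(0.398) + (-0.78)(-0.602492)) = 2 * 1.45084 = 2.90168
  c_1 = sigma^2 (theta_1 + theta_2 psi_1) = 2 * (-0.048 + (-0.78)(0.398)) = -0.71688
  c_2 = sigma^2 theta_2 = 2 * (-0.78) = -1.56
Equations for k = 0 and k = 1 (AR order 1):
  gamma(0) = phi_1 gamma(1) + c_0
  gamma(1) = phi_1 gamma(0) + c_1
Substituting the second into the first: gamma(0) (1 - phi_1^2) = c_0 + phi_1 c_1, so
  gamma(0) = (c_0 + phi_1 c_1) / (1 - phi_1^2) = (2.90168 + (0.446)(-0.71688)) / (1 - (0.446)^2) = 2.581951 / 0.801084 = 3.223072.
Therefore gamma(0) = 3.2231 (to 4 decimal places).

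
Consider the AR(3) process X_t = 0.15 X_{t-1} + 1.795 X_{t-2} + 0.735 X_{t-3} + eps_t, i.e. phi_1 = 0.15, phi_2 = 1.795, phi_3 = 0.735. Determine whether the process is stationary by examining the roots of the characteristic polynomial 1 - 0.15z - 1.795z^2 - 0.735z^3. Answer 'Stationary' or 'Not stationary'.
\text{Not stationary}

The AR(p) characteristic polynomial is P(z) = 1 - 0.15z - 1.795z^2 - 0.735z^3.
Stationarity requires all roots to lie outside the unit circle, i.e. |z| > 1 for every root.
Degree 3: look for a simple real root z0 first, then factor out (1 - z/z0) and solve the remaining quadratic.
Testing z0 = -2: P(-2) = 1 + (-0.15)(-2) + (-1.795)(-2)^2 + (-0.735)(-2)^3
  = 1 + (0.3) + (-7.18) + (5.88) = 0.  So z_0 = -2 is a root, |z_0| = 2.
Divide out the factor (1 + 0.5 z) = (1 - z/z0) (since 1/z0 = -0.5):
  P(z) = (1 + 0.5 z)(1 + (-0.65) z + (-1.47) z^2)
  [check: z-coef -0.65 - (-0.5) = -0.15; z^2-coef -1.47 - (-0.5)(-0.65) = -1.795; z^3-coef -(-0.5)(-1.47) = -0.735.]
Remaining roots from the quadratic factor 1 + (-0.65) z + (-1.47) z^2:
  Set 1 + (-0.65) z + (-1.47) z^2 = 0, i.e. a z^2 + b z + c = 0 with a = -1.47, b = -0.65, c = 1.
  Discriminant D = b^2 - 4ac = (-0.65)^2 - 4*(-1.47)*1 = 0.4225 - (-5.88) = 6.3025.
  D >= 0, so the roots are real: z = (-b +/- sqrt(D)) / (2a) = (0.65 +/- 2.510478) / (-2.94).
    z_1 = (0.65 + 2.510478) / (-2.94) = -1.075,   |z_1| = 1.075.
    z_2 = (0.65 - 2.510478) / (-2.94) = 0.6328,   |z_2| = 0.6328.
Moduli of all roots: 2.0000, 1.0750, 0.6328.
All moduli strictly greater than 1? No.
Verdict: Not stationary.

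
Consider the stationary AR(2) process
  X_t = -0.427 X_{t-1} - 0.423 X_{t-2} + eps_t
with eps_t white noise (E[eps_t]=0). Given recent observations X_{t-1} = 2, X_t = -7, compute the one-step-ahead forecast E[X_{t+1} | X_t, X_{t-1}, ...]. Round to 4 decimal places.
E[X_{t+1} \mid \mathcal F_t] = 2.1430

For an AR(p) model X_t = c + sum_i phi_i X_{t-i} + eps_t, the
one-step-ahead conditional mean is
  E[X_{t+1} | X_t, ...] = c + sum_i phi_i X_{t+1-i}.
Substitute known values:
  E[X_{t+1} | ...] = (-0.427) * (-7) + (-0.423) * (2)
                   = 2.1430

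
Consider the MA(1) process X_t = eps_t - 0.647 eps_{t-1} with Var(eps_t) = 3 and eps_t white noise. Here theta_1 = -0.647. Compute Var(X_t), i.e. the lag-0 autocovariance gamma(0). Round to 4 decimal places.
\gamma(0) = 4.2558

For an MA(q) process X_t = eps_t + sum_i theta_i eps_{t-i} with
Var(eps_t) = sigma^2, the variance is
  gamma(0) = sigma^2 * (1 + sum_i theta_i^2).
  sum_i theta_i^2 = (-0.647)^2 = 0.418609.
  gamma(0) = 3 * (1 + 0.418609) = 3 * 1.418609 = 4.255827, which rounds to 4.2558.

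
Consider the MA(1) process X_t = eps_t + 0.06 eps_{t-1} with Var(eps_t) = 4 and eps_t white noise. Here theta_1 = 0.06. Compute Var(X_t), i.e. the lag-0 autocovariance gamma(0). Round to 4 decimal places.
\gamma(0) = 4.0144

For an MA(q) process X_t = eps_t + sum_i theta_i eps_{t-i} with
Var(eps_t) = sigma^2, the variance is
  gamma(0) = sigma^2 * (1 + sum_i theta_i^2).
  sum_i theta_i^2 = (0.06)^2 = 0.0036.
  gamma(0) = 4 * (1 + 0.0036) = 4 * 1.0036 = 4.0144.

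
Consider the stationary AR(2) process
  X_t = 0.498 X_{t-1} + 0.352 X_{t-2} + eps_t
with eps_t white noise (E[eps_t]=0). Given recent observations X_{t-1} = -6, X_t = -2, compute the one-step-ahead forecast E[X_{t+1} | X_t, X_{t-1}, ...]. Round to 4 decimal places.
E[X_{t+1} \mid \mathcal F_t] = -3.1080

For an AR(p) model X_t = c + sum_i phi_i X_{t-i} + eps_t, the
one-step-ahead conditional mean is
  E[X_{t+1} | X_t, ...] = c + sum_i phi_i X_{t+1-i}.
Substitute known values:
  E[X_{t+1} | ...] = (0.498) * (-2) + (0.352) * (-6)
                   = -3.1080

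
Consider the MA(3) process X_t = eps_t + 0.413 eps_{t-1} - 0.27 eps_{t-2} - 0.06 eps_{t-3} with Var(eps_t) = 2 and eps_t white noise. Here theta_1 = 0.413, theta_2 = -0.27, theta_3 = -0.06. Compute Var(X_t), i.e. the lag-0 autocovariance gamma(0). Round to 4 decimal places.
\gamma(0) = 2.4941

For an MA(q) process X_t = eps_t + sum_i theta_i eps_{t-i} with
Var(eps_t) = sigma^2, the variance is
  gamma(0) = sigma^2 * (1 + sum_i theta_i^2).
  sum_i theta_i^2 = (0.413)^2 + (-0.27)^2 + (-0.06)^2 = 0.170569 + 0.0729 + 0.0036 = 0.247069.
  gamma(0) = 2 * (1 + 0.247069) = 2 * 1.247069 = 2.494138, which rounds to 2.4941.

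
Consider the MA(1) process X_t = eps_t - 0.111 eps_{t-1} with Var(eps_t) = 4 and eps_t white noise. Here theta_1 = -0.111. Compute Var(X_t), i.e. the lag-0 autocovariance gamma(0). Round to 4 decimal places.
\gamma(0) = 4.0493

For an MA(q) process X_t = eps_t + sum_i theta_i eps_{t-i} with
Var(eps_t) = sigma^2, the variance is
  gamma(0) = sigma^2 * (1 + sum_i theta_i^2).
  sum_i theta_i^2 = (-0.111)^2 = 0.012321.
  gamma(0) = 4 * (1 + 0.012321) = 4 * 1.012321 = 4.049284, which rounds to 4.0493.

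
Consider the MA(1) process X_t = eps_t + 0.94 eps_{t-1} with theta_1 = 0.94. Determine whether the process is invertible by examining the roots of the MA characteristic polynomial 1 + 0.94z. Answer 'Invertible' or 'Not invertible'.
\text{Invertible}

The MA(q) characteristic polynomial is P(z) = 1 + 0.94z.
Invertibility requires all roots to lie outside the unit circle, i.e. |z| > 1 for every root.
This is linear in z: 1 + (0.94) z = 0  =>  z = -1/(0.94) = -1.06383,  |z| = 1.06383.
Moduli of all roots: 1.0638.
All moduli strictly greater than 1? Yes.
Verdict: Invertible.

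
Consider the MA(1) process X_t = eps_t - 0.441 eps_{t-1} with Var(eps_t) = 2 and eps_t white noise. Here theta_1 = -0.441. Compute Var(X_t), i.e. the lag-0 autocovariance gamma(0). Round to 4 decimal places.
\gamma(0) = 2.3890

For an MA(q) process X_t = eps_t + sum_i theta_i eps_{t-i} with
Var(eps_t) = sigma^2, the variance is
  gamma(0) = sigma^2 * (1 + sum_i theta_i^2).
  sum_i theta_i^2 = (-0.441)^2 = 0.194481.
  gamma(0) = 2 * (1 + 0.194481) = 2 * 1.194481 = 2.388962, which rounds to 2.3890.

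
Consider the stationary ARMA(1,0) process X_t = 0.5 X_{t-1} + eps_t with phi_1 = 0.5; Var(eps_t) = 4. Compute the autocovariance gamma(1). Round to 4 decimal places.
\gamma(1) = 2.6667

Multiply the model equation by X_{t-k} and take expectations. With theta_0 = psi_0 = 1 and psi_j the MA(infinity) weights, this gives
  gamma(k) - sum_i phi_i gamma(k-i) = c_k,
  c_k = sigma^2 * sum_{j=k..q} theta_j psi_{j-k}   (c_k = 0 for k > q),
using gamma(-m) = gamma(m).
Pure AR (q = 0): c_0 = sigma^2 = 4, c_k = 0 for k >= 1.
Equations for k = 0 and k = 1 (AR order 1):
  gamma(0) = phi_1 gamma(1) + c_0
  gamma(1) = phi_1 gamma(0) + c_1
Substituting the second into the first: gamma(0) (1 - phi_1^2) = c_0 + phi_1 c_1, so
  gamma(0) = c_0 / (1 - phi_1^2) = 4 / (1 - (0.5)^2) = 4 / 0.75 = 5.333333.
  gamma(1) = phi_1 gamma(0) = (0.5)(5.333333) = 2.666667.
Therefore gamma(1) = 2.6667 (to 4 decimal places).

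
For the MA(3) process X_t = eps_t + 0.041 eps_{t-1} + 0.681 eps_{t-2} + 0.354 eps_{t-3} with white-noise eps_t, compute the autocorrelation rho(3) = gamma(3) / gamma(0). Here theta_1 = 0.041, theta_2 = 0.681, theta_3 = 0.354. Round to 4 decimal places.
\rho(3) = 0.2225

For an MA(q) process with theta_0 = 1, the autocovariance is
  gamma(k) = sigma^2 * sum_{i=0..q-k} theta_i * theta_{i+k},
and rho(k) = gamma(k) / gamma(0). Sigma^2 cancels.
  numerator   = (1)*(0.354) = 0.354.
  denominator = (1)^2 + (0.041)^2 + (0.681)^2 + (0.354)^2 = 1.590758.
  rho(3) = 0.354 / 1.590758 = 0.2225.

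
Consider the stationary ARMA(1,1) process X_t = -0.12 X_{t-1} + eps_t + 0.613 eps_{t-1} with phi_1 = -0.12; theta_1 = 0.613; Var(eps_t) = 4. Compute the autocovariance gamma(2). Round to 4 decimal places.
\gamma(2) = -0.2224

Multiply the model equation by X_{t-k} and take expectations. With theta_0 = psi_0 = 1 and psi_j the MA(infinity) weights, this gives
  gamma(k) - sum_i phi_i gamma(k-i) = c_k,
  c_k = sigma^2 * sum_{j=k..q} theta_j psi_{j-k}   (c_k = 0 for k > q),
using gamma(-m) = gamma(m).
psi-weights needed (psi_j = theta_j + sum_i phi_i psi_{j-i}):
  psi_1 = theta_1 + phi_1 = 0.613 + (-0.12) = 0.493
Right-hand sides:
  c_0 = sigma^2 (1 + theta_1 psi_1) = 4 * (1 + (0.613)(0.493)) = 4 * 1.302209 = 5.208836
  c_1 = sigma^2 theta_1 = 4 * (0.613) = 2.452
  c_2 = 0
Equations for k = 0 and k = 1 (AR order 1):
  gamma(0) = phi_1 gamma(1) + c_0
  gamma(1) = phi_1 gamma(0) + c_1
Substituting the second into the first: gamma(0) (1 - phi_1^2) = c_0 + phi_1 c_1, so
  gamma(0) = (c_0 + phi_1 c_1) / (1 - phi_1^2) = (5.208836 + (-0.12)(2.452)) / (1 - (-0.12)^2) = 4.914596 / 0.9856 = 4.9864.
  gamma(1) = phi_1 gamma(0) + c_1 = (-0.12)(4.9864) + (2.452) = 1.853632.
For k = 2 (> q): gamma(2) = phi_1 gamma(1) = (-0.12)(1.853632) = -0.222436.
Therefore gamma(2) = -0.2224 (to 4 decimal places).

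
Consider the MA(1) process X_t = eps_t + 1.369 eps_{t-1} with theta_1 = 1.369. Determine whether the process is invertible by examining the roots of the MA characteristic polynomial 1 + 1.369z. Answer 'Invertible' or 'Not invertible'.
\text{Not invertible}

The MA(q) characteristic polynomial is P(z) = 1 + 1.369z.
Invertibility requires all roots to lie outside the unit circle, i.e. |z| > 1 for every root.
This is linear in z: 1 + (1.369) z = 0  =>  z = -1/(1.369) = -0.73046,  |z| = 0.73046.
Moduli of all roots: 0.7305.
All moduli strictly greater than 1? No.
Verdict: Not invertible.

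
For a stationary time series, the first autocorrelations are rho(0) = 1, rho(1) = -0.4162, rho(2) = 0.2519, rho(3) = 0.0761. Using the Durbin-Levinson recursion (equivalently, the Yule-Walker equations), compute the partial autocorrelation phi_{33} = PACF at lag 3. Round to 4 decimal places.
\phi_{33} = 0.2570

The PACF at lag k is phi_{kk}, the last component of the solution
to the Yule-Walker system G_k phi = r_k where
  (G_k)_{ij} = rho(|i - j|), (r_k)_i = rho(i), i,j = 1..k.
Equivalently, Durbin-Levinson gives phi_{kk} iteratively:
  phi_{11} = rho(1)
  phi_{kk} = [rho(k) - sum_{j=1..k-1} phi_{k-1,j} rho(k-j)]
            / [1 - sum_{j=1..k-1} phi_{k-1,j} rho(j)],
  phi_{k,j} = phi_{k-1,j} - phi_{kk} phi_{k-1,k-j},  j = 1..k-1.
Step k = 1:
  phi_11 = rho(1) = -0.4162.
Step k = 2:
  phi_22 = [rho(2) - phi_11 rho(1)] / [1 - phi_11 rho(1)] = [0.2519 - (-0.4162)(-0.4162)] / [1 - (-0.4162)(-0.4162)]
         = 0.07867756 / 0.82677756 = 0.095162.
  Update: phi_21 = phi_11 - phi_22 phi_11 = -0.4162 - (0.095162)(-0.4162) = -0.376594.
Step k = 3:
  phi_33 = [rho(3) - phi_21 rho(2) - phi_22 rho(1)] / [1 - phi_21 rho(1) - phi_22 rho(2)]
    numerator   = 0.0761 - (-0.376594)(0.2519) - (0.095162)(-0.4162) = 0.21057025
    denominator = 1 - (-0.376594)(-0.4162) - (0.095162)(0.2519) = 0.81929047
  phi_33 = 0.21057025 / 0.81929047 = 0.257.
Therefore phi_{33} = 0.2570.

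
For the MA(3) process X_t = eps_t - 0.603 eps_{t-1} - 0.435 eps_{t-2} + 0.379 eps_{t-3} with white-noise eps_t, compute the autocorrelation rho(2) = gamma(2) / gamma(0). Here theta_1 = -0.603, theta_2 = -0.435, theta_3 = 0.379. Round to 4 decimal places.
\rho(2) = -0.3911

For an MA(q) process with theta_0 = 1, the autocovariance is
  gamma(k) = sigma^2 * sum_{i=0..q-k} theta_i * theta_{i+k},
and rho(k) = gamma(k) / gamma(0). Sigma^2 cancels.
  numerator   = (1)*(-0.435) + (-0.603)*(0.379) = -0.663537.
  denominator = (1)^2 + (-0.603)^2 + (-0.435)^2 + (0.379)^2 = 1.696475.
  rho(2) = -0.663537 / 1.696475 = -0.3911.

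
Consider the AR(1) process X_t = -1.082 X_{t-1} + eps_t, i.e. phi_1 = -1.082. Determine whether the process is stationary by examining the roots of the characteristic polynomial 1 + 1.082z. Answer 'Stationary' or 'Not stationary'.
\text{Not stationary}

The AR(p) characteristic polynomial is P(z) = 1 + 1.082z.
Stationarity requires all roots to lie outside the unit circle, i.e. |z| > 1 for every root.
This is linear in z: 1 + (1.082) z = 0  =>  z = -1/(1.082) = -0.924214,  |z| = 0.924214.
Moduli of all roots: 0.9242.
All moduli strictly greater than 1? No.
Verdict: Not stationary.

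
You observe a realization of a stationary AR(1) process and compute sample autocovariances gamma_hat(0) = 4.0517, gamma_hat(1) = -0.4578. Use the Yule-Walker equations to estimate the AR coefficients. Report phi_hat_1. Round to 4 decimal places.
\hat\phi_{1} = -0.1130

The Yule-Walker equations for an AR(p) process read, in matrix form,
  Gamma_p phi = r_p,   with   (Gamma_p)_{ij} = gamma(|i - j|),
                       (r_p)_i = gamma(i),   i,j = 1..p.
Substitute the sample gammas (Toeplitz matrix and right-hand side of size 1):
  Gamma_p = [[4.0517]]
  r_p     = [-0.4578]
With p = 1 this is the single equation gamma(0) phi_1 = gamma(1):
  phi_hat_1 = gamma(1) / gamma(0) = -0.4578 / 4.0517 = -0.1130.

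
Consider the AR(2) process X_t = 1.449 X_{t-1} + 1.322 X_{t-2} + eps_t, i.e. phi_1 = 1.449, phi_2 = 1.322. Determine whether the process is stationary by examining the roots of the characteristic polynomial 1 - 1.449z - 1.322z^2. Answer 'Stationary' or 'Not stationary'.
\text{Not stationary}

The AR(p) characteristic polynomial is P(z) = 1 - 1.449z - 1.322z^2.
Stationarity requires all roots to lie outside the unit circle, i.e. |z| > 1 for every root.
Set 1 + (-1.449) z + (-1.322) z^2 = 0, i.e. a z^2 + b z + c = 0 with a = -1.322, b = -1.449, c = 1.
Discriminant D = b^2 - 4ac = (-1.449)^2 - 4*(-1.322)*1 = 2.099601 - (-5.288) = 7.387601.
D >= 0, so the roots are real: z = (-b +/- sqrt(D)) / (2a) = (1.449 +/- 2.718014) / (-2.644).
  z_1 = (1.449 + 2.718014) / (-2.644) = -1.576,   |z_1| = 1.576.
  z_2 = (1.449 - 2.718014) / (-2.644) = 0.48,   |z_2| = 0.48.
Moduli of all roots: 1.5760, 0.4800.
All moduli strictly greater than 1? No.
Verdict: Not stationary.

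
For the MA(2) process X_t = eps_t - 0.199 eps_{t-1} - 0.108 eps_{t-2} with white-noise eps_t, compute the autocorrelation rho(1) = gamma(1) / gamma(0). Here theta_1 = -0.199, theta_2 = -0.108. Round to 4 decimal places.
\rho(1) = -0.1689

For an MA(q) process with theta_0 = 1, the autocovariance is
  gamma(k) = sigma^2 * sum_{i=0..q-k} theta_i * theta_{i+k},
and rho(k) = gamma(k) / gamma(0). Sigma^2 cancels.
  numerator   = (1)*(-0.199) + (-0.199)*(-0.108) = -0.177508.
  denominator = (1)^2 + (-0.199)^2 + (-0.108)^2 = 1.051265.
  rho(1) = -0.177508 / 1.051265 = -0.1689.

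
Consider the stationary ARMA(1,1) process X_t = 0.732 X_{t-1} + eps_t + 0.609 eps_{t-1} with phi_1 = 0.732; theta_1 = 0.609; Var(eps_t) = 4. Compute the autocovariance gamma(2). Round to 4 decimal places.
\gamma(2) = 12.2299

Multiply the model equation by X_{t-k} and take expectations. With theta_0 = psi_0 = 1 and psi_j the MA(infinity) weights, this gives
  gamma(k) - sum_i phi_i gamma(k-i) = c_k,
  c_k = sigma^2 * sum_{j=k..q} theta_j psi_{j-k}   (c_k = 0 for k > q),
using gamma(-m) = gamma(m).
psi-weights needed (psi_j = theta_j + sum_i phi_i psi_{j-i}):
  psi_1 = theta_1 + phi_1 = 0.609 + (0.732) = 1.341
Right-hand sides:
  c_0 = sigma^2 (1 + theta_1 psi_1) = 4 * (1 + (0.609)(1.341)) = 4 * 1.816669 = 7.266676
  c_1 = sigma^2 theta_1 = 4 * (0.609) = 2.436
  c_2 = 0
Equations for k = 0 and k = 1 (AR order 1):
  gamma(0) = phi_1 gamma(1) + c_0
  gamma(1) = phi_1 gamma(0) + c_1
Substituting the second into the first: gamma(0) (1 - phi_1^2) = c_0 + phi_1 c_1, so
  gamma(0) = (c_0 + phi_1 c_1) / (1 - phi_1^2) = (7.266676 + (0.732)(2.436)) / (1 - (0.732)^2) = 9.049828 / 0.464176 = 19.496544.
  gamma(1) = phi_1 gamma(0) + c_1 = (0.732)(19.496544) + (2.436) = 16.707471.
For k = 2 (> q): gamma(2) = phi_1 gamma(1) = (0.732)(16.707471) = 12.229868.
Therefore gamma(2) = 12.2299 (to 4 decimal places).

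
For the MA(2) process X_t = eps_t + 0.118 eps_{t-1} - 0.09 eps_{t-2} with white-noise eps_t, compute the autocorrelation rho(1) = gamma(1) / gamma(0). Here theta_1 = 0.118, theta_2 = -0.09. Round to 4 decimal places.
\rho(1) = 0.1051

For an MA(q) process with theta_0 = 1, the autocovariance is
  gamma(k) = sigma^2 * sum_{i=0..q-k} theta_i * theta_{i+k},
and rho(k) = gamma(k) / gamma(0). Sigma^2 cancels.
  numerator   = (1)*(0.118) + (0.118)*(-0.09) = 0.10738.
  denominator = (1)^2 + (0.118)^2 + (-0.09)^2 = 1.022024.
  rho(1) = 0.10738 / 1.022024 = 0.1051.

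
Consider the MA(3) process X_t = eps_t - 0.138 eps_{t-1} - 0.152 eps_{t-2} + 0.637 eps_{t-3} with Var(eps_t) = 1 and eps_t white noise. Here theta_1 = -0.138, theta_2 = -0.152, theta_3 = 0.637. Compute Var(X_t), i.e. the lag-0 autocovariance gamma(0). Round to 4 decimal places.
\gamma(0) = 1.4479

For an MA(q) process X_t = eps_t + sum_i theta_i eps_{t-i} with
Var(eps_t) = sigma^2, the variance is
  gamma(0) = sigma^2 * (1 + sum_i theta_i^2).
  sum_i theta_i^2 = (-0.138)^2 + (-0.152)^2 + (0.637)^2 = 0.019044 + 0.023104 + 0.405769 = 0.447917.
  gamma(0) = 1 * (1 + 0.447917) = 1 * 1.447917 = 1.447917, which rounds to 1.4479.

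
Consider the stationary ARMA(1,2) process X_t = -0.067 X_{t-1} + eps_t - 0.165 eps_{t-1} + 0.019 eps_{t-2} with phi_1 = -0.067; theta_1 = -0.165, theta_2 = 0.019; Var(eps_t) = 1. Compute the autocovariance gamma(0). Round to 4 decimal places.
\gamma(0) = 1.0550

Multiply the model equation by X_{t-k} and take expectations. With theta_0 = psi_0 = 1 and psi_j the MA(infinity) weights, this gives
  gamma(k) - sum_i phi_i gamma(k-i) = c_k,
  c_k = sigma^2 * sum_{j=k..q} theta_j psi_{j-k}   (c_k = 0 for k > q),
using gamma(-m) = gamma(m).
psi-weights needed (psi_j = theta_j + sum_i phi_i psi_{j-i}):
  psi_1 = theta_1 + phi_1 = -0.165 + (-0.067) = -0.232
  psi_2 = theta_2 + phi_1 psi_1 = 0.019 + (-0.067)(-0.232) = 0.034544
Right-hand sides:
  c_0 = sigma^2 (1 + theta_1 psi_1 + theta_2 psi_2) = 1 * (1 + (-0.165)(-0.232) + (0.019)(0.034544)) = 1 * 1.038936 = 1.038936
  c_1 = sigma^2 (theta_1 + theta_2 psi_1) = 1 * (-0.165 + (0.019)(-0.232)) = -0.169408
  c_2 = sigma^2 theta_2 = 1 * (0.019) = 0.019
Equations for k = 0 and k = 1 (AR order 1):
  gamma(0) = phi_1 gamma(1) + c_0
  gamma(1) = phi_1 gamma(0) + c_1
Substituting the second into the first: gamma(0) (1 - phi_1^2) = c_0 + phi_1 c_1, so
  gamma(0) = (c_0 + phi_1 c_1) / (1 - phi_1^2) = (1.038936 + (-0.067)(-0.169408)) / (1 - (-0.067)^2) = 1.050287 / 0.995511 = 1.055023.
Therefore gamma(0) = 1.0550 (to 4 decimal places).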